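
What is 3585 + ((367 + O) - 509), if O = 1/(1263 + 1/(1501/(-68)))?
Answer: 6526879386/1895695 ≈ 3443.0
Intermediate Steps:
O = 1501/1895695 (O = 1/(1263 + 1/(1501*(-1/68))) = 1/(1263 + 1/(-1501/68)) = 1/(1263 - 68/1501) = 1/(1895695/1501) = 1501/1895695 ≈ 0.00079179)
3585 + ((367 + O) - 509) = 3585 + ((367 + 1501/1895695) - 509) = 3585 + (695721566/1895695 - 509) = 3585 - 269187189/1895695 = 6526879386/1895695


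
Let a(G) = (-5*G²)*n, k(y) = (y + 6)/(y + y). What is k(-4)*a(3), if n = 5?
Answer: 225/4 ≈ 56.250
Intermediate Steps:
k(y) = (6 + y)/(2*y) (k(y) = (6 + y)/((2*y)) = (6 + y)*(1/(2*y)) = (6 + y)/(2*y))
a(G) = -25*G² (a(G) = -5*G²*5 = -25*G²)
k(-4)*a(3) = ((½)*(6 - 4)/(-4))*(-25*3²) = ((½)*(-¼)*2)*(-25*9) = -¼*(-225) = 225/4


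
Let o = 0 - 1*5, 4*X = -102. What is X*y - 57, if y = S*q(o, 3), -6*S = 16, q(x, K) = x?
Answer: -397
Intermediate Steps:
X = -51/2 (X = (¼)*(-102) = -51/2 ≈ -25.500)
o = -5 (o = 0 - 5 = -5)
S = -8/3 (S = -⅙*16 = -8/3 ≈ -2.6667)
y = 40/3 (y = -8/3*(-5) = 40/3 ≈ 13.333)
X*y - 57 = -51/2*40/3 - 57 = -340 - 57 = -397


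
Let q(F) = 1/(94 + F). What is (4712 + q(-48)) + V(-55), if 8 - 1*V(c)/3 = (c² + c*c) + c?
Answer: -609453/46 ≈ -13249.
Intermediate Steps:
V(c) = 24 - 6*c² - 3*c (V(c) = 24 - 3*((c² + c*c) + c) = 24 - 3*((c² + c²) + c) = 24 - 3*(2*c² + c) = 24 - 3*(c + 2*c²) = 24 + (-6*c² - 3*c) = 24 - 6*c² - 3*c)
(4712 + q(-48)) + V(-55) = (4712 + 1/(94 - 48)) + (24 - 6*(-55)² - 3*(-55)) = (4712 + 1/46) + (24 - 6*3025 + 165) = (4712 + 1/46) + (24 - 18150 + 165) = 216753/46 - 17961 = -609453/46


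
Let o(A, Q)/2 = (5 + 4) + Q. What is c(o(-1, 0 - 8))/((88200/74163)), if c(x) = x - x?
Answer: 0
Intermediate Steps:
o(A, Q) = 18 + 2*Q (o(A, Q) = 2*((5 + 4) + Q) = 2*(9 + Q) = 18 + 2*Q)
c(x) = 0
c(o(-1, 0 - 8))/((88200/74163)) = 0/((88200/74163)) = 0/((88200*(1/74163))) = 0/(29400/24721) = 0*(24721/29400) = 0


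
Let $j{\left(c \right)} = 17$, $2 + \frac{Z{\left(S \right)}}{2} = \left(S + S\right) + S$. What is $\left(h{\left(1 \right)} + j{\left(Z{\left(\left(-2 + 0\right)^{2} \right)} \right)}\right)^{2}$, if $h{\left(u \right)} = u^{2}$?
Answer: $324$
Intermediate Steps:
$Z{\left(S \right)} = -4 + 6 S$ ($Z{\left(S \right)} = -4 + 2 \left(\left(S + S\right) + S\right) = -4 + 2 \left(2 S + S\right) = -4 + 2 \cdot 3 S = -4 + 6 S$)
$\left(h{\left(1 \right)} + j{\left(Z{\left(\left(-2 + 0\right)^{2} \right)} \right)}\right)^{2} = \left(1^{2} + 17\right)^{2} = \left(1 + 17\right)^{2} = 18^{2} = 324$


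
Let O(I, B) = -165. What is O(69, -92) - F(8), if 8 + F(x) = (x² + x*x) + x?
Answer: -293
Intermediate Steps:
F(x) = -8 + x + 2*x² (F(x) = -8 + ((x² + x*x) + x) = -8 + ((x² + x²) + x) = -8 + (2*x² + x) = -8 + (x + 2*x²) = -8 + x + 2*x²)
O(69, -92) - F(8) = -165 - (-8 + 8 + 2*8²) = -165 - (-8 + 8 + 2*64) = -165 - (-8 + 8 + 128) = -165 - 1*128 = -165 - 128 = -293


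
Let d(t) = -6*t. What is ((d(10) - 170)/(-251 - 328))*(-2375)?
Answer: -546250/579 ≈ -943.44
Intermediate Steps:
((d(10) - 170)/(-251 - 328))*(-2375) = ((-6*10 - 170)/(-251 - 328))*(-2375) = ((-60 - 170)/(-579))*(-2375) = -230*(-1/579)*(-2375) = (230/579)*(-2375) = -546250/579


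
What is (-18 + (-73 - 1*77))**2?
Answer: 28224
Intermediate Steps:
(-18 + (-73 - 1*77))**2 = (-18 + (-73 - 77))**2 = (-18 - 150)**2 = (-168)**2 = 28224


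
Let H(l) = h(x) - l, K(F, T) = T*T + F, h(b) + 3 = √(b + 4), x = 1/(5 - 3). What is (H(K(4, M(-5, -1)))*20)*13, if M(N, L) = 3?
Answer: -4160 + 390*√2 ≈ -3608.5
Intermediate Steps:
x = ½ (x = 1/2 = ½ ≈ 0.50000)
h(b) = -3 + √(4 + b) (h(b) = -3 + √(b + 4) = -3 + √(4 + b))
K(F, T) = F + T² (K(F, T) = T² + F = F + T²)
H(l) = -3 - l + 3*√2/2 (H(l) = (-3 + √(4 + ½)) - l = (-3 + √(9/2)) - l = (-3 + 3*√2/2) - l = -3 - l + 3*√2/2)
(H(K(4, M(-5, -1)))*20)*13 = ((-3 - (4 + 3²) + 3*√2/2)*20)*13 = ((-3 - (4 + 9) + 3*√2/2)*20)*13 = ((-3 - 1*13 + 3*√2/2)*20)*13 = ((-3 - 13 + 3*√2/2)*20)*13 = ((-16 + 3*√2/2)*20)*13 = (-320 + 30*√2)*13 = -4160 + 390*√2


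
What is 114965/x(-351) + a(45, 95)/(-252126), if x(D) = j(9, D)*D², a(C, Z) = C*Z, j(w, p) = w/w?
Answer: 1054036345/1150450938 ≈ 0.91619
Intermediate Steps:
j(w, p) = 1
x(D) = D² (x(D) = 1*D² = D²)
114965/x(-351) + a(45, 95)/(-252126) = 114965/((-351)²) + (45*95)/(-252126) = 114965/123201 + 4275*(-1/252126) = 114965*(1/123201) - 475/28014 = 114965/123201 - 475/28014 = 1054036345/1150450938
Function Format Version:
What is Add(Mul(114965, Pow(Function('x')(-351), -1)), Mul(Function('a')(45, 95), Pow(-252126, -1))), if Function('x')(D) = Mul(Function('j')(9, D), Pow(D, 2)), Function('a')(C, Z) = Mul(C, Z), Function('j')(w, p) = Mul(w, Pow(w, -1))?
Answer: Rational(1054036345, 1150450938) ≈ 0.91619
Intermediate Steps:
Function('j')(w, p) = 1
Function('x')(D) = Pow(D, 2) (Function('x')(D) = Mul(1, Pow(D, 2)) = Pow(D, 2))
Add(Mul(114965, Pow(Function('x')(-351), -1)), Mul(Function('a')(45, 95), Pow(-252126, -1))) = Add(Mul(114965, Pow(Pow(-351, 2), -1)), Mul(Mul(45, 95), Pow(-252126, -1))) = Add(Mul(114965, Pow(123201, -1)), Mul(4275, Rational(-1, 252126))) = Add(Mul(114965, Rational(1, 123201)), Rational(-475, 28014)) = Add(Rational(114965, 123201), Rational(-475, 28014)) = Rational(1054036345, 1150450938)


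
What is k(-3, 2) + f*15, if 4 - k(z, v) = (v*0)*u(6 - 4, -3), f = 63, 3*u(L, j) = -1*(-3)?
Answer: 949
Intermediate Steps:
u(L, j) = 1 (u(L, j) = (-1*(-3))/3 = (1/3)*3 = 1)
k(z, v) = 4 (k(z, v) = 4 - v*0 = 4 - 0 = 4 - 1*0 = 4 + 0 = 4)
k(-3, 2) + f*15 = 4 + 63*15 = 4 + 945 = 949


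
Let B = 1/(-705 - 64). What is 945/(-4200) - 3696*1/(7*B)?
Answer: 16241271/40 ≈ 4.0603e+5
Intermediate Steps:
B = -1/769 (B = 1/(-769) = -1/769 ≈ -0.0013004)
945/(-4200) - 3696*1/(7*B) = 945/(-4200) - 3696/(7*(-1/769)) = 945*(-1/4200) - 3696/(-7/769) = -9/40 - 3696*(-769/7) = -9/40 + 406032 = 16241271/40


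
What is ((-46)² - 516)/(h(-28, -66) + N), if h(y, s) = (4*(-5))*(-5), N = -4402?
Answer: -800/2151 ≈ -0.37192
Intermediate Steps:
h(y, s) = 100 (h(y, s) = -20*(-5) = 100)
((-46)² - 516)/(h(-28, -66) + N) = ((-46)² - 516)/(100 - 4402) = (2116 - 516)/(-4302) = 1600*(-1/4302) = -800/2151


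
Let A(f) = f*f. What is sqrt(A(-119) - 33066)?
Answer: I*sqrt(18905) ≈ 137.5*I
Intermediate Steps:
A(f) = f**2
sqrt(A(-119) - 33066) = sqrt((-119)**2 - 33066) = sqrt(14161 - 33066) = sqrt(-18905) = I*sqrt(18905)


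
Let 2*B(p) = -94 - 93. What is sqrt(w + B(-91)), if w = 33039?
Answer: sqrt(131782)/2 ≈ 181.51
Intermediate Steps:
B(p) = -187/2 (B(p) = (-94 - 93)/2 = (1/2)*(-187) = -187/2)
sqrt(w + B(-91)) = sqrt(33039 - 187/2) = sqrt(65891/2) = sqrt(131782)/2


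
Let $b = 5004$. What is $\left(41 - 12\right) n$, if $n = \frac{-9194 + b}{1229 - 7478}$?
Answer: $\frac{121510}{6249} \approx 19.445$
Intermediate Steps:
$n = \frac{4190}{6249}$ ($n = \frac{-9194 + 5004}{1229 - 7478} = - \frac{4190}{-6249} = \left(-4190\right) \left(- \frac{1}{6249}\right) = \frac{4190}{6249} \approx 0.67051$)
$\left(41 - 12\right) n = \left(41 - 12\right) \frac{4190}{6249} = 29 \cdot \frac{4190}{6249} = \frac{121510}{6249}$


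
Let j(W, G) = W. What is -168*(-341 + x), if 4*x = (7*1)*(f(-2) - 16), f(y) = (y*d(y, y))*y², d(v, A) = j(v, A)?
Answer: 57288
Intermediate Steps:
d(v, A) = v
f(y) = y⁴ (f(y) = (y*y)*y² = y²*y² = y⁴)
x = 0 (x = ((7*1)*((-2)⁴ - 16))/4 = (7*(16 - 16))/4 = (7*0)/4 = (¼)*0 = 0)
-168*(-341 + x) = -168*(-341 + 0) = -168*(-341) = 57288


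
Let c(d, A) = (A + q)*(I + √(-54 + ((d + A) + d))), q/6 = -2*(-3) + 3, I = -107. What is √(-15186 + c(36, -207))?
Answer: √(1185 - 459*I*√21) ≈ 42.422 - 24.791*I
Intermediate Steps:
q = 54 (q = 6*(-2*(-3) + 3) = 6*(6 + 3) = 6*9 = 54)
c(d, A) = (-107 + √(-54 + A + 2*d))*(54 + A) (c(d, A) = (A + 54)*(-107 + √(-54 + ((d + A) + d))) = (54 + A)*(-107 + √(-54 + ((A + d) + d))) = (54 + A)*(-107 + √(-54 + (A + 2*d))) = (54 + A)*(-107 + √(-54 + A + 2*d)) = (-107 + √(-54 + A + 2*d))*(54 + A))
√(-15186 + c(36, -207)) = √(-15186 + (-5778 - 107*(-207) + 54*√(-54 - 207 + 2*36) - 207*√(-54 - 207 + 2*36))) = √(-15186 + (-5778 + 22149 + 54*√(-54 - 207 + 72) - 207*√(-54 - 207 + 72))) = √(-15186 + (-5778 + 22149 + 54*√(-189) - 621*I*√21)) = √(-15186 + (-5778 + 22149 + 54*(3*I*√21) - 621*I*√21)) = √(-15186 + (-5778 + 22149 + 162*I*√21 - 621*I*√21)) = √(-15186 + (16371 - 459*I*√21)) = √(1185 - 459*I*√21)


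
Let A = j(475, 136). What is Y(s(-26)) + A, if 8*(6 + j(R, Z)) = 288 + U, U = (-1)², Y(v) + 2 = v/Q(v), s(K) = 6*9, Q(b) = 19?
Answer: 4707/152 ≈ 30.967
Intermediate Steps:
s(K) = 54
Y(v) = -2 + v/19
U = 1
j(R, Z) = 241/8 (j(R, Z) = -6 + (288 + 1)/8 = -6 + (⅛)*289 = -6 + 289/8 = 241/8)
A = 241/8 ≈ 30.125
Y(s(-26)) + A = (-2 + (1/19)*54) + 241/8 = (-2 + 54/19) + 241/8 = 16/19 + 241/8 = 4707/152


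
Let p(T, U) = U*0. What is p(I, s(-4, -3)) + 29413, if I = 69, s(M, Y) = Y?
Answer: 29413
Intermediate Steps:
p(T, U) = 0
p(I, s(-4, -3)) + 29413 = 0 + 29413 = 29413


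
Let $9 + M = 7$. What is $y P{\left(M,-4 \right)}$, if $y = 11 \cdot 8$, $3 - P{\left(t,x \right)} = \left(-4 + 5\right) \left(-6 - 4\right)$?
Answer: $1144$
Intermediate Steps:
$M = -2$ ($M = -9 + 7 = -2$)
$P{\left(t,x \right)} = 13$ ($P{\left(t,x \right)} = 3 - \left(-4 + 5\right) \left(-6 - 4\right) = 3 - 1 \left(-10\right) = 3 - -10 = 3 + 10 = 13$)
$y = 88$
$y P{\left(M,-4 \right)} = 88 \cdot 13 = 1144$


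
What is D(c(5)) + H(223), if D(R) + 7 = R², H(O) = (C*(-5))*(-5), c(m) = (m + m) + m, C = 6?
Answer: 368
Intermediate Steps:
c(m) = 3*m (c(m) = 2*m + m = 3*m)
H(O) = 150 (H(O) = (6*(-5))*(-5) = -30*(-5) = 150)
D(R) = -7 + R²
D(c(5)) + H(223) = (-7 + (3*5)²) + 150 = (-7 + 15²) + 150 = (-7 + 225) + 150 = 218 + 150 = 368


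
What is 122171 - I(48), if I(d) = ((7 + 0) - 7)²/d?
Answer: 122171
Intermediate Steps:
I(d) = 0 (I(d) = (7 - 7)²/d = 0²/d = 0/d = 0)
122171 - I(48) = 122171 - 1*0 = 122171 + 0 = 122171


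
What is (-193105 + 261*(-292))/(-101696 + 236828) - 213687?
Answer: -28876221001/135132 ≈ -2.1369e+5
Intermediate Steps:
(-193105 + 261*(-292))/(-101696 + 236828) - 213687 = (-193105 - 76212)/135132 - 213687 = -269317*1/135132 - 213687 = -269317/135132 - 213687 = -28876221001/135132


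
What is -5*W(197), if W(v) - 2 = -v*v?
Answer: 194035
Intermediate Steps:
W(v) = 2 - v**2 (W(v) = 2 - v*v = 2 - v**2)
-5*W(197) = -5*(2 - 1*197**2) = -5*(2 - 1*38809) = -5*(2 - 38809) = -5*(-38807) = 194035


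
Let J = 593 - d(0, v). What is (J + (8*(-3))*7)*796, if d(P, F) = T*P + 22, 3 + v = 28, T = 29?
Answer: 320788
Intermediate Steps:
v = 25 (v = -3 + 28 = 25)
d(P, F) = 22 + 29*P (d(P, F) = 29*P + 22 = 22 + 29*P)
J = 571 (J = 593 - (22 + 29*0) = 593 - (22 + 0) = 593 - 1*22 = 593 - 22 = 571)
(J + (8*(-3))*7)*796 = (571 + (8*(-3))*7)*796 = (571 - 24*7)*796 = (571 - 168)*796 = 403*796 = 320788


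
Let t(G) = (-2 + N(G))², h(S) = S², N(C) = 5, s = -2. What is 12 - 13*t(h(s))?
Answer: -105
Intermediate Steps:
t(G) = 9 (t(G) = (-2 + 5)² = 3² = 9)
12 - 13*t(h(s)) = 12 - 13*9 = 12 - 117 = -105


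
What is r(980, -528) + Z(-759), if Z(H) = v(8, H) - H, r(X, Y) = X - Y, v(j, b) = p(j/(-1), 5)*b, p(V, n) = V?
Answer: 8339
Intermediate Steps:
v(j, b) = -b*j (v(j, b) = (j/(-1))*b = (j*(-1))*b = (-j)*b = -b*j)
Z(H) = -9*H (Z(H) = -1*H*8 - H = -8*H - H = -9*H)
r(980, -528) + Z(-759) = (980 - 1*(-528)) - 9*(-759) = (980 + 528) + 6831 = 1508 + 6831 = 8339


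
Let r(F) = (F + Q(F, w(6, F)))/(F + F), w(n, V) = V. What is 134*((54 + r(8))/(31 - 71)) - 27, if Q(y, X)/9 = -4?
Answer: -16163/80 ≈ -202.04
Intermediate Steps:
Q(y, X) = -36 (Q(y, X) = 9*(-4) = -36)
r(F) = (-36 + F)/(2*F) (r(F) = (F - 36)/(F + F) = (-36 + F)/((2*F)) = (-36 + F)*(1/(2*F)) = (-36 + F)/(2*F))
134*((54 + r(8))/(31 - 71)) - 27 = 134*((54 + (½)*(-36 + 8)/8)/(31 - 71)) - 27 = 134*((54 + (½)*(⅛)*(-28))/(-40)) - 27 = 134*((54 - 7/4)*(-1/40)) - 27 = 134*((209/4)*(-1/40)) - 27 = 134*(-209/160) - 27 = -14003/80 - 27 = -16163/80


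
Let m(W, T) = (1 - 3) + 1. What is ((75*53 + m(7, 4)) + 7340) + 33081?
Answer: 44395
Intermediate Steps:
m(W, T) = -1 (m(W, T) = -2 + 1 = -1)
((75*53 + m(7, 4)) + 7340) + 33081 = ((75*53 - 1) + 7340) + 33081 = ((3975 - 1) + 7340) + 33081 = (3974 + 7340) + 33081 = 11314 + 33081 = 44395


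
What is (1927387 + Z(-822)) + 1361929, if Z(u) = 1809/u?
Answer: 901271981/274 ≈ 3.2893e+6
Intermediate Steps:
(1927387 + Z(-822)) + 1361929 = (1927387 + 1809/(-822)) + 1361929 = (1927387 + 1809*(-1/822)) + 1361929 = (1927387 - 603/274) + 1361929 = 528103435/274 + 1361929 = 901271981/274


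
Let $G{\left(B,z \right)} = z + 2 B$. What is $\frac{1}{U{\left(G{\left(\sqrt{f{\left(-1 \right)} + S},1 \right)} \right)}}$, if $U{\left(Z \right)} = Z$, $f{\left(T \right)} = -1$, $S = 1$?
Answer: $1$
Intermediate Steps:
$\frac{1}{U{\left(G{\left(\sqrt{f{\left(-1 \right)} + S},1 \right)} \right)}} = \frac{1}{1 + 2 \sqrt{-1 + 1}} = \frac{1}{1 + 2 \sqrt{0}} = \frac{1}{1 + 2 \cdot 0} = \frac{1}{1 + 0} = 1^{-1} = 1$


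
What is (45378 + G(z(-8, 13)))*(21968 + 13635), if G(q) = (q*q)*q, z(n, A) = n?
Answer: 1597364198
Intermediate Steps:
G(q) = q³ (G(q) = q²*q = q³)
(45378 + G(z(-8, 13)))*(21968 + 13635) = (45378 + (-8)³)*(21968 + 13635) = (45378 - 512)*35603 = 44866*35603 = 1597364198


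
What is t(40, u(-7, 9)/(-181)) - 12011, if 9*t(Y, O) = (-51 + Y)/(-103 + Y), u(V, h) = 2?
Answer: -6810226/567 ≈ -12011.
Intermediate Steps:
t(Y, O) = (-51 + Y)/(9*(-103 + Y)) (t(Y, O) = ((-51 + Y)/(-103 + Y))/9 = (-51 + Y)/(9*(-103 + Y)))
t(40, u(-7, 9)/(-181)) - 12011 = (-51 + 40)/(9*(-103 + 40)) - 12011 = (⅑)*(-11)/(-63) - 12011 = (⅑)*(-1/63)*(-11) - 12011 = 11/567 - 12011 = -6810226/567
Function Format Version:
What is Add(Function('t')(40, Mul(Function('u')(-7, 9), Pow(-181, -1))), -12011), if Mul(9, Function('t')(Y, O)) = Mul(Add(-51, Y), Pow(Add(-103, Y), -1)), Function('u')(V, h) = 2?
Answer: Rational(-6810226, 567) ≈ -12011.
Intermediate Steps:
Function('t')(Y, O) = Mul(Rational(1, 9), Pow(Add(-103, Y), -1), Add(-51, Y)) (Function('t')(Y, O) = Mul(Rational(1, 9), Mul(Add(-51, Y), Pow(Add(-103, Y), -1))) = Mul(Rational(1, 9), Mul(Pow(Add(-103, Y), -1), Add(-51, Y))) = Mul(Rational(1, 9), Pow(Add(-103, Y), -1), Add(-51, Y)))
Add(Function('t')(40, Mul(Function('u')(-7, 9), Pow(-181, -1))), -12011) = Add(Mul(Rational(1, 9), Pow(Add(-103, 40), -1), Add(-51, 40)), -12011) = Add(Mul(Rational(1, 9), Pow(-63, -1), -11), -12011) = Add(Mul(Rational(1, 9), Rational(-1, 63), -11), -12011) = Add(Rational(11, 567), -12011) = Rational(-6810226, 567)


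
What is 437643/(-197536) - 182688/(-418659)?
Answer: -49045241323/27566741408 ≈ -1.7791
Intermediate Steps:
437643/(-197536) - 182688/(-418659) = 437643*(-1/197536) - 182688*(-1/418659) = -437643/197536 + 60896/139553 = -49045241323/27566741408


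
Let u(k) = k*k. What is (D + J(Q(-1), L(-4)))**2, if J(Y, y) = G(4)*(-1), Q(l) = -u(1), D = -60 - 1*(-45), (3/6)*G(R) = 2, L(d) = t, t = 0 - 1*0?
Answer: 361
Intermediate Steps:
t = 0 (t = 0 + 0 = 0)
L(d) = 0
u(k) = k**2
G(R) = 4 (G(R) = 2*2 = 4)
D = -15 (D = -60 + 45 = -15)
Q(l) = -1 (Q(l) = -1*1**2 = -1*1 = -1)
J(Y, y) = -4 (J(Y, y) = 4*(-1) = -4)
(D + J(Q(-1), L(-4)))**2 = (-15 - 4)**2 = (-19)**2 = 361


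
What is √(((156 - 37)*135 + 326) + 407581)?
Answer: 6*√11777 ≈ 651.13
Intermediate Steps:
√(((156 - 37)*135 + 326) + 407581) = √((119*135 + 326) + 407581) = √((16065 + 326) + 407581) = √(16391 + 407581) = √423972 = 6*√11777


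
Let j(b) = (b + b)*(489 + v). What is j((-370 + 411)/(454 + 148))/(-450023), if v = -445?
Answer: -1804/135456923 ≈ -1.3318e-5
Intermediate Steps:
j(b) = 88*b (j(b) = (b + b)*(489 - 445) = (2*b)*44 = 88*b)
j((-370 + 411)/(454 + 148))/(-450023) = (88*((-370 + 411)/(454 + 148)))/(-450023) = (88*(41/602))*(-1/450023) = (1804/301)*(-1/450023) = -1804/135456923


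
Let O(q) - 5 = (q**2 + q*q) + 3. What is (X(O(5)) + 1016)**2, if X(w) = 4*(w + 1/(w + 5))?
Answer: 6182362384/3969 ≈ 1.5577e+6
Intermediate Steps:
O(q) = 8 + 2*q**2 (O(q) = 5 + ((q**2 + q*q) + 3) = 5 + ((q**2 + q**2) + 3) = 5 + (2*q**2 + 3) = 5 + (3 + 2*q**2) = 8 + 2*q**2)
X(w) = 4*w + 4/(5 + w) (X(w) = 4*(w + 1/(5 + w)) = 4*w + 4/(5 + w))
(X(O(5)) + 1016)**2 = (4*(1 + (8 + 2*5**2)**2 + 5*(8 + 2*5**2))/(5 + (8 + 2*5**2)) + 1016)**2 = (4*(1 + (8 + 2*25)**2 + 5*(8 + 2*25))/(5 + (8 + 2*25)) + 1016)**2 = (4*(1 + (8 + 50)**2 + 5*(8 + 50))/(5 + (8 + 50)) + 1016)**2 = (4*(1 + 58**2 + 5*58)/(5 + 58) + 1016)**2 = (4*(1 + 3364 + 290)/63 + 1016)**2 = (4*(1/63)*3655 + 1016)**2 = (14620/63 + 1016)**2 = (78628/63)**2 = 6182362384/3969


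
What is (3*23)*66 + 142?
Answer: 4696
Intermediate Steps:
(3*23)*66 + 142 = 69*66 + 142 = 4554 + 142 = 4696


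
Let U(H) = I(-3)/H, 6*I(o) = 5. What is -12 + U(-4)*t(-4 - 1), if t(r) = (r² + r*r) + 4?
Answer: -93/4 ≈ -23.250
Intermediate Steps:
I(o) = ⅚ (I(o) = (⅙)*5 = ⅚)
t(r) = 4 + 2*r² (t(r) = (r² + r²) + 4 = 2*r² + 4 = 4 + 2*r²)
U(H) = 5/(6*H)
-12 + U(-4)*t(-4 - 1) = -12 + ((⅚)/(-4))*(4 + 2*(-4 - 1)²) = -12 + ((⅚)*(-¼))*(4 + 2*(-5)²) = -12 - 5*(4 + 2*25)/24 = -12 - 5*(4 + 50)/24 = -12 - 5/24*54 = -12 - 45/4 = -93/4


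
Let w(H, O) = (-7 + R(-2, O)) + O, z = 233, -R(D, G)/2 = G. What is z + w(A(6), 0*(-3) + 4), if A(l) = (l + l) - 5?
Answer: 222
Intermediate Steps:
R(D, G) = -2*G
A(l) = -5 + 2*l (A(l) = 2*l - 5 = -5 + 2*l)
w(H, O) = -7 - O (w(H, O) = (-7 - 2*O) + O = -7 - O)
z + w(A(6), 0*(-3) + 4) = 233 + (-7 - (0*(-3) + 4)) = 233 + (-7 - (0 + 4)) = 233 + (-7 - 1*4) = 233 + (-7 - 4) = 233 - 11 = 222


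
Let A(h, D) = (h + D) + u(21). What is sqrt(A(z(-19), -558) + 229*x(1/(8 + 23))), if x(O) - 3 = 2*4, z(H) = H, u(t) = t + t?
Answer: 8*sqrt(31) ≈ 44.542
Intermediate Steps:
u(t) = 2*t
A(h, D) = 42 + D + h (A(h, D) = (h + D) + 2*21 = (D + h) + 42 = 42 + D + h)
x(O) = 11 (x(O) = 3 + 2*4 = 3 + 8 = 11)
sqrt(A(z(-19), -558) + 229*x(1/(8 + 23))) = sqrt((42 - 558 - 19) + 229*11) = sqrt(-535 + 2519) = sqrt(1984) = 8*sqrt(31)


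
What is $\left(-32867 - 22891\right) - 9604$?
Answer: $-65362$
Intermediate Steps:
$\left(-32867 - 22891\right) - 9604 = -55758 - 9604 = -65362$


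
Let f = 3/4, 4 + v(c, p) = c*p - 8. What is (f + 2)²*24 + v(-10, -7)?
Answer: 479/2 ≈ 239.50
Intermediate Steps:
v(c, p) = -12 + c*p (v(c, p) = -4 + (c*p - 8) = -4 + (-8 + c*p) = -12 + c*p)
f = ¾ (f = 3*(¼) = ¾ ≈ 0.75000)
(f + 2)²*24 + v(-10, -7) = (¾ + 2)²*24 + (-12 - 10*(-7)) = (11/4)²*24 + (-12 + 70) = (121/16)*24 + 58 = 363/2 + 58 = 479/2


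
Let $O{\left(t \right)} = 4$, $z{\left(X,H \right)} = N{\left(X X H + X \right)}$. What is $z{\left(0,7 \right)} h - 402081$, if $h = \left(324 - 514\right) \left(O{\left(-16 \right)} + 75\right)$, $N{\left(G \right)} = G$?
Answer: $-402081$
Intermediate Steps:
$z{\left(X,H \right)} = X + H X^{2}$ ($z{\left(X,H \right)} = X X H + X = X^{2} H + X = H X^{2} + X = X + H X^{2}$)
$h = -15010$ ($h = \left(324 - 514\right) \left(4 + 75\right) = \left(-190\right) 79 = -15010$)
$z{\left(0,7 \right)} h - 402081 = 0 \left(1 + 7 \cdot 0\right) \left(-15010\right) - 402081 = 0 \left(1 + 0\right) \left(-15010\right) - 402081 = 0 \cdot 1 \left(-15010\right) - 402081 = 0 \left(-15010\right) - 402081 = 0 - 402081 = -402081$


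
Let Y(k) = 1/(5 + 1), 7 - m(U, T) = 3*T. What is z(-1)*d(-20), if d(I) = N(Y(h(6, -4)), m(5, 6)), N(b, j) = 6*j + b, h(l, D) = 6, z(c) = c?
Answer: 395/6 ≈ 65.833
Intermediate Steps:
m(U, T) = 7 - 3*T
Y(k) = ⅙ (Y(k) = 1/6 = ⅙)
N(b, j) = b + 6*j
d(I) = -395/6 (d(I) = ⅙ + 6*(7 - 3*6) = ⅙ + 6*(7 - 18) = ⅙ + 6*(-11) = ⅙ - 66 = -395/6)
z(-1)*d(-20) = -1*(-395/6) = 395/6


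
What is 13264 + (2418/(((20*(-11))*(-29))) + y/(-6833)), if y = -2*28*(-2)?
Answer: 289126893097/21797270 ≈ 13264.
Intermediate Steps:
y = 112 (y = -56*(-2) = 112)
13264 + (2418/(((20*(-11))*(-29))) + y/(-6833)) = 13264 + (2418/(((20*(-11))*(-29))) + 112/(-6833)) = 13264 + (2418/((-220*(-29))) + 112*(-1/6833)) = 13264 + (2418/6380 - 112/6833) = 13264 + (2418*(1/6380) - 112/6833) = 13264 + (1209/3190 - 112/6833) = 13264 + 7903817/21797270 = 289126893097/21797270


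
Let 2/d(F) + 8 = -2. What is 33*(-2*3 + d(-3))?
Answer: -1023/5 ≈ -204.60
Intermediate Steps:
d(F) = -⅕ (d(F) = 2/(-8 - 2) = 2/(-10) = 2*(-⅒) = -⅕)
33*(-2*3 + d(-3)) = 33*(-2*3 - ⅕) = 33*(-6 - ⅕) = 33*(-31/5) = -1023/5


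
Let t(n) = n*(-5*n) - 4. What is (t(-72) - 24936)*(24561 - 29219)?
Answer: 236905880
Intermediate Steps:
t(n) = -4 - 5*n**2 (t(n) = -5*n**2 - 4 = -4 - 5*n**2)
(t(-72) - 24936)*(24561 - 29219) = ((-4 - 5*(-72)**2) - 24936)*(24561 - 29219) = ((-4 - 5*5184) - 24936)*(-4658) = ((-4 - 25920) - 24936)*(-4658) = (-25924 - 24936)*(-4658) = -50860*(-4658) = 236905880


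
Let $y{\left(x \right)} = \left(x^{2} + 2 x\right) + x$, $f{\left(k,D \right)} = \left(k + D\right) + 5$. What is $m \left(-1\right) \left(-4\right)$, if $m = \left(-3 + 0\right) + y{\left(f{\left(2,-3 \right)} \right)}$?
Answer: $100$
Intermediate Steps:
$f{\left(k,D \right)} = 5 + D + k$ ($f{\left(k,D \right)} = \left(D + k\right) + 5 = 5 + D + k$)
$y{\left(x \right)} = x^{2} + 3 x$
$m = 25$ ($m = \left(-3 + 0\right) + \left(5 - 3 + 2\right) \left(3 + \left(5 - 3 + 2\right)\right) = -3 + 4 \left(3 + 4\right) = -3 + 4 \cdot 7 = -3 + 28 = 25$)
$m \left(-1\right) \left(-4\right) = 25 \left(-1\right) \left(-4\right) = \left(-25\right) \left(-4\right) = 100$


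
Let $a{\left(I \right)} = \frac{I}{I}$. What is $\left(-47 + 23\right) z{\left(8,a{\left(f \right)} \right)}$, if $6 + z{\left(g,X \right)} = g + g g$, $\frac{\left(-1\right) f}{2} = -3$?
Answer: $-1584$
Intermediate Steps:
$f = 6$ ($f = \left(-2\right) \left(-3\right) = 6$)
$a{\left(I \right)} = 1$
$z{\left(g,X \right)} = -6 + g + g^{2}$ ($z{\left(g,X \right)} = -6 + \left(g + g g\right) = -6 + \left(g + g^{2}\right) = -6 + g + g^{2}$)
$\left(-47 + 23\right) z{\left(8,a{\left(f \right)} \right)} = \left(-47 + 23\right) \left(-6 + 8 + 8^{2}\right) = - 24 \left(-6 + 8 + 64\right) = \left(-24\right) 66 = -1584$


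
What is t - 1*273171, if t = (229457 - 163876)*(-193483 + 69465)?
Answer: -8133497629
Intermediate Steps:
t = -8133224458 (t = 65581*(-124018) = -8133224458)
t - 1*273171 = -8133224458 - 1*273171 = -8133224458 - 273171 = -8133497629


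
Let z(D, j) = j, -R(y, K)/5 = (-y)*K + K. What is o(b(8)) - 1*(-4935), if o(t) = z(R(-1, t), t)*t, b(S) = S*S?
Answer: 9031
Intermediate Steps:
R(y, K) = -5*K + 5*K*y (R(y, K) = -5*((-y)*K + K) = -5*(-K*y + K) = -5*(K - K*y) = -5*K + 5*K*y)
b(S) = S²
o(t) = t² (o(t) = t*t = t²)
o(b(8)) - 1*(-4935) = (8²)² - 1*(-4935) = 64² + 4935 = 4096 + 4935 = 9031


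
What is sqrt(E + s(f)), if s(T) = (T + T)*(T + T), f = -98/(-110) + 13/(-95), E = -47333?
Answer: I*sqrt(51686335549)/1045 ≈ 217.56*I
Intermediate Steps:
f = 788/1045 (f = -98*(-1/110) + 13*(-1/95) = 49/55 - 13/95 = 788/1045 ≈ 0.75407)
s(T) = 4*T**2 (s(T) = (2*T)*(2*T) = 4*T**2)
sqrt(E + s(f)) = sqrt(-47333 + 4*(788/1045)**2) = sqrt(-47333 + 4*(620944/1092025)) = sqrt(-47333 + 2483776/1092025) = sqrt(-51686335549/1092025) = I*sqrt(51686335549)/1045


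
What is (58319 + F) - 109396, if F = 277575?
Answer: 226498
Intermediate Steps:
(58319 + F) - 109396 = (58319 + 277575) - 109396 = 335894 - 109396 = 226498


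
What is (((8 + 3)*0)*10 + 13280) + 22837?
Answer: 36117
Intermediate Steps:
(((8 + 3)*0)*10 + 13280) + 22837 = ((11*0)*10 + 13280) + 22837 = (0*10 + 13280) + 22837 = (0 + 13280) + 22837 = 13280 + 22837 = 36117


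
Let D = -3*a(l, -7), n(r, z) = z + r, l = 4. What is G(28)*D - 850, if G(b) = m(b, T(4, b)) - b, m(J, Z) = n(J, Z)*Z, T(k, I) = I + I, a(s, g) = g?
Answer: 97346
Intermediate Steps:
T(k, I) = 2*I
n(r, z) = r + z
m(J, Z) = Z*(J + Z) (m(J, Z) = (J + Z)*Z = Z*(J + Z))
D = 21 (D = -3*(-7) = 21)
G(b) = -b + 6*b**2 (G(b) = (2*b)*(b + 2*b) - b = (2*b)*(3*b) - b = 6*b**2 - b = -b + 6*b**2)
G(28)*D - 850 = (28*(-1 + 6*28))*21 - 850 = (28*(-1 + 168))*21 - 850 = (28*167)*21 - 850 = 4676*21 - 850 = 98196 - 850 = 97346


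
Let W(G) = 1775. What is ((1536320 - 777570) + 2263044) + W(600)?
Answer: 3023569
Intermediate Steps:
((1536320 - 777570) + 2263044) + W(600) = ((1536320 - 777570) + 2263044) + 1775 = (758750 + 2263044) + 1775 = 3021794 + 1775 = 3023569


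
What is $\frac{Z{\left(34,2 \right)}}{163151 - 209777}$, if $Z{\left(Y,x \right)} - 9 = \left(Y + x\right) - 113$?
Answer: $\frac{34}{23313} \approx 0.0014584$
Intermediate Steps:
$Z{\left(Y,x \right)} = -104 + Y + x$ ($Z{\left(Y,x \right)} = 9 - \left(113 - Y - x\right) = 9 + \left(-113 + Y + x\right) = -104 + Y + x$)
$\frac{Z{\left(34,2 \right)}}{163151 - 209777} = \frac{-104 + 34 + 2}{163151 - 209777} = - \frac{68}{-46626} = \left(-68\right) \left(- \frac{1}{46626}\right) = \frac{34}{23313}$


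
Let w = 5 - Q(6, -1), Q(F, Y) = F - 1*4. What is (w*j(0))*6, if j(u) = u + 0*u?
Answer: 0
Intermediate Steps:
Q(F, Y) = -4 + F (Q(F, Y) = F - 4 = -4 + F)
w = 3 (w = 5 - (-4 + 6) = 5 - 1*2 = 5 - 2 = 3)
j(u) = u (j(u) = u + 0 = u)
(w*j(0))*6 = (3*0)*6 = 0*6 = 0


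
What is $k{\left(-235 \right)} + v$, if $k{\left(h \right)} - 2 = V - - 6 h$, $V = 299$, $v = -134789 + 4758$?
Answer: $-131140$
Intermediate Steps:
$v = -130031$
$k{\left(h \right)} = 301 + 6 h$ ($k{\left(h \right)} = 2 - \left(-299 - 6 h\right) = 2 + \left(299 + 6 h\right) = 301 + 6 h$)
$k{\left(-235 \right)} + v = \left(301 + 6 \left(-235\right)\right) - 130031 = \left(301 - 1410\right) - 130031 = -1109 - 130031 = -131140$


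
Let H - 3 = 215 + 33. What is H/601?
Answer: 251/601 ≈ 0.41764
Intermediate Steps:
H = 251 (H = 3 + (215 + 33) = 3 + 248 = 251)
H/601 = 251/601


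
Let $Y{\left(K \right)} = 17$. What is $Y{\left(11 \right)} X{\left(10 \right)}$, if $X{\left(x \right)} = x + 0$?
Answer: $170$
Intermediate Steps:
$X{\left(x \right)} = x$
$Y{\left(11 \right)} X{\left(10 \right)} = 17 \cdot 10 = 170$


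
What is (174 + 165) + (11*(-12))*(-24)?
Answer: 3507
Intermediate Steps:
(174 + 165) + (11*(-12))*(-24) = 339 - 132*(-24) = 339 + 3168 = 3507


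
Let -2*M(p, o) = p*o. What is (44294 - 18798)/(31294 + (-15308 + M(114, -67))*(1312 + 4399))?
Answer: -25496/65582385 ≈ -0.00038876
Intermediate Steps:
M(p, o) = -o*p/2 (M(p, o) = -p*o/2 = -o*p/2)
(44294 - 18798)/(31294 + (-15308 + M(114, -67))*(1312 + 4399)) = (44294 - 18798)/(31294 + (-15308 - ½*(-67)*114)*(1312 + 4399)) = 25496/(31294 + (-15308 + 3819)*5711) = 25496/(31294 - 11489*5711) = 25496/(31294 - 65613679) = 25496/(-65582385) = 25496*(-1/65582385) = -25496/65582385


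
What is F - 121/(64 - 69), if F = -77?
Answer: -264/5 ≈ -52.800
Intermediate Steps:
F - 121/(64 - 69) = -77 - 121/(64 - 69) = -77 - 121/(-5) = -77 - ⅕*(-121) = -77 + 121/5 = -264/5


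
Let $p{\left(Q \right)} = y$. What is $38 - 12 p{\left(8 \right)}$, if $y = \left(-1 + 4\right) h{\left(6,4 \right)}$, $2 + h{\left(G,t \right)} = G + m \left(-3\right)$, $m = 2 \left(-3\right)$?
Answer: $-754$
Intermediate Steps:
$m = -6$
$h{\left(G,t \right)} = 16 + G$ ($h{\left(G,t \right)} = -2 + \left(G - -18\right) = -2 + \left(G + 18\right) = -2 + \left(18 + G\right) = 16 + G$)
$y = 66$ ($y = \left(-1 + 4\right) \left(16 + 6\right) = 3 \cdot 22 = 66$)
$p{\left(Q \right)} = 66$
$38 - 12 p{\left(8 \right)} = 38 - 792 = -754$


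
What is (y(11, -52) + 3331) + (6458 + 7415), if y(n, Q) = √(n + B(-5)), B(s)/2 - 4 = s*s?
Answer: 17204 + √69 ≈ 17212.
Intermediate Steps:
B(s) = 8 + 2*s² (B(s) = 8 + 2*(s*s) = 8 + 2*s²)
y(n, Q) = √(58 + n) (y(n, Q) = √(n + (8 + 2*(-5)²)) = √(n + (8 + 2*25)) = √(n + (8 + 50)) = √(n + 58) = √(58 + n))
(y(11, -52) + 3331) + (6458 + 7415) = (√(58 + 11) + 3331) + (6458 + 7415) = (√69 + 3331) + 13873 = (3331 + √69) + 13873 = 17204 + √69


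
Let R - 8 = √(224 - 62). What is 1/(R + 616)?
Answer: 104/64869 - √2/43246 ≈ 0.0015705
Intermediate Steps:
R = 8 + 9*√2 (R = 8 + √(224 - 62) = 8 + √162 = 8 + 9*√2 ≈ 20.728)
1/(R + 616) = 1/((8 + 9*√2) + 616) = 1/(624 + 9*√2)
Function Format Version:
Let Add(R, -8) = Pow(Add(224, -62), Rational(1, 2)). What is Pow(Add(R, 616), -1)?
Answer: Add(Rational(104, 64869), Mul(Rational(-1, 43246), Pow(2, Rational(1, 2)))) ≈ 0.0015705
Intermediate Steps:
R = Add(8, Mul(9, Pow(2, Rational(1, 2)))) (R = Add(8, Pow(Add(224, -62), Rational(1, 2))) = Add(8, Pow(162, Rational(1, 2))) = Add(8, Mul(9, Pow(2, Rational(1, 2)))) ≈ 20.728)
Pow(Add(R, 616), -1) = Pow(Add(Add(8, Mul(9, Pow(2, Rational(1, 2)))), 616), -1) = Pow(Add(624, Mul(9, Pow(2, Rational(1, 2)))), -1)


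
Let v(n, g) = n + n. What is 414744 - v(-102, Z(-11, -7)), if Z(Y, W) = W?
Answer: 414948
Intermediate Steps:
v(n, g) = 2*n
414744 - v(-102, Z(-11, -7)) = 414744 - 2*(-102) = 414744 - 1*(-204) = 414744 + 204 = 414948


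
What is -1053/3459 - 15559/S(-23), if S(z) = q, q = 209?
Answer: -18012886/240977 ≈ -74.749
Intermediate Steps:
S(z) = 209
-1053/3459 - 15559/S(-23) = -1053/3459 - 15559/209 = -1053*1/3459 - 15559*1/209 = -351/1153 - 15559/209 = -18012886/240977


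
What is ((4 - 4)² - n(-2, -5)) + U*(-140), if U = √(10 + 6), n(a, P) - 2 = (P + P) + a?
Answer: -550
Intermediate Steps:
n(a, P) = 2 + a + 2*P (n(a, P) = 2 + ((P + P) + a) = 2 + (2*P + a) = 2 + (a + 2*P) = 2 + a + 2*P)
U = 4 (U = √16 = 4)
((4 - 4)² - n(-2, -5)) + U*(-140) = ((4 - 4)² - (2 - 2 + 2*(-5))) + 4*(-140) = (0² - (2 - 2 - 10)) - 560 = (0 - 1*(-10)) - 560 = (0 + 10) - 560 = 10 - 560 = -550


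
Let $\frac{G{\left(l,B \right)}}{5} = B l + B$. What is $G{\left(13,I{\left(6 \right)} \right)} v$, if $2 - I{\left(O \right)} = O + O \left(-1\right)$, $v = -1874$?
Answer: $-262360$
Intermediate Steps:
$I{\left(O \right)} = 2$ ($I{\left(O \right)} = 2 - \left(O + O \left(-1\right)\right) = 2 - \left(O - O\right) = 2 - 0 = 2 + 0 = 2$)
$G{\left(l,B \right)} = 5 B + 5 B l$ ($G{\left(l,B \right)} = 5 \left(B l + B\right) = 5 \left(B + B l\right) = 5 B + 5 B l$)
$G{\left(13,I{\left(6 \right)} \right)} v = 5 \cdot 2 \left(1 + 13\right) \left(-1874\right) = 5 \cdot 2 \cdot 14 \left(-1874\right) = 140 \left(-1874\right) = -262360$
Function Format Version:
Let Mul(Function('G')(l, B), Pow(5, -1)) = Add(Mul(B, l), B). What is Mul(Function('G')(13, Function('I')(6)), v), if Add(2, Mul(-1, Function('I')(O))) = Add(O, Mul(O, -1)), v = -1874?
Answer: -262360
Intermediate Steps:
Function('I')(O) = 2 (Function('I')(O) = Add(2, Mul(-1, Add(O, Mul(O, -1)))) = Add(2, Mul(-1, Add(O, Mul(-1, O)))) = Add(2, Mul(-1, 0)) = Add(2, 0) = 2)
Function('G')(l, B) = Add(Mul(5, B), Mul(5, B, l)) (Function('G')(l, B) = Mul(5, Add(Mul(B, l), B)) = Mul(5, Add(B, Mul(B, l))) = Add(Mul(5, B), Mul(5, B, l)))
Mul(Function('G')(13, Function('I')(6)), v) = Mul(Mul(5, 2, Add(1, 13)), -1874) = Mul(Mul(5, 2, 14), -1874) = Mul(140, -1874) = -262360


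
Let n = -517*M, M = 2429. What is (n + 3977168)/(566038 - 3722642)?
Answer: -2721375/3156604 ≈ -0.86212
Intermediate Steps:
n = -1255793 (n = -517*2429 = -1255793)
(n + 3977168)/(566038 - 3722642) = (-1255793 + 3977168)/(566038 - 3722642) = 2721375/(-3156604) = 2721375*(-1/3156604) = -2721375/3156604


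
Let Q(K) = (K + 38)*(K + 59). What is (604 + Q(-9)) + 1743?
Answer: 3797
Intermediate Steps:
Q(K) = (38 + K)*(59 + K)
(604 + Q(-9)) + 1743 = (604 + (2242 + (-9)**2 + 97*(-9))) + 1743 = (604 + (2242 + 81 - 873)) + 1743 = (604 + 1450) + 1743 = 2054 + 1743 = 3797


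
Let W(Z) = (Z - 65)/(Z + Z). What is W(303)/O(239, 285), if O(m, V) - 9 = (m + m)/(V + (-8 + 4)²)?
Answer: 35819/965661 ≈ 0.037093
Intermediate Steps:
W(Z) = (-65 + Z)/(2*Z) (W(Z) = (-65 + Z)/((2*Z)) = (-65 + Z)*(1/(2*Z)) = (-65 + Z)/(2*Z))
O(m, V) = 9 + 2*m/(16 + V) (O(m, V) = 9 + (m + m)/(V + (-8 + 4)²) = 9 + (2*m)/(V + (-4)²) = 9 + (2*m)/(V + 16) = 9 + (2*m)/(16 + V) = 9 + 2*m/(16 + V))
W(303)/O(239, 285) = ((½)*(-65 + 303)/303)/(((144 + 2*239 + 9*285)/(16 + 285))) = ((½)*(1/303)*238)/(((144 + 478 + 2565)/301)) = 119/(303*(((1/301)*3187))) = 119/(303*(3187/301)) = (119/303)*(301/3187) = 35819/965661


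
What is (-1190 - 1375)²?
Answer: 6579225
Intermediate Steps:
(-1190 - 1375)² = (-2565)² = 6579225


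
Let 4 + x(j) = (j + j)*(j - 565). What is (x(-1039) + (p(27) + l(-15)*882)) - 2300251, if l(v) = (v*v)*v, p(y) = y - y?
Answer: -1943893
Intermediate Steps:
x(j) = -4 + 2*j*(-565 + j) (x(j) = -4 + (j + j)*(j - 565) = -4 + (2*j)*(-565 + j) = -4 + 2*j*(-565 + j))
p(y) = 0
l(v) = v³ (l(v) = v²*v = v³)
(x(-1039) + (p(27) + l(-15)*882)) - 2300251 = ((-4 - 1130*(-1039) + 2*(-1039)²) + (0 + (-15)³*882)) - 2300251 = ((-4 + 1174070 + 2*1079521) + (0 - 3375*882)) - 2300251 = ((-4 + 1174070 + 2159042) + (0 - 2976750)) - 2300251 = (3333108 - 2976750) - 2300251 = 356358 - 2300251 = -1943893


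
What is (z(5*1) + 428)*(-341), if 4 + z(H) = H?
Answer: -146289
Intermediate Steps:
z(H) = -4 + H
(z(5*1) + 428)*(-341) = ((-4 + 5*1) + 428)*(-341) = ((-4 + 5) + 428)*(-341) = (1 + 428)*(-341) = 429*(-341) = -146289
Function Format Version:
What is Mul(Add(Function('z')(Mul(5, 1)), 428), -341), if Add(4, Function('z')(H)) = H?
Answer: -146289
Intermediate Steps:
Function('z')(H) = Add(-4, H)
Mul(Add(Function('z')(Mul(5, 1)), 428), -341) = Mul(Add(Add(-4, Mul(5, 1)), 428), -341) = Mul(Add(Add(-4, 5), 428), -341) = Mul(Add(1, 428), -341) = Mul(429, -341) = -146289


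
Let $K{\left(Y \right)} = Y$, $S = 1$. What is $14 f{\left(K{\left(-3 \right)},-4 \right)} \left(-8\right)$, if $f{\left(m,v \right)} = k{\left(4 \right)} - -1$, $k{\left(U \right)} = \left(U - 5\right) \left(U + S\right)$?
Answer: $448$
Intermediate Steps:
$k{\left(U \right)} = \left(1 + U\right) \left(-5 + U\right)$ ($k{\left(U \right)} = \left(U - 5\right) \left(U + 1\right) = \left(-5 + U\right) \left(1 + U\right) = \left(1 + U\right) \left(-5 + U\right)$)
$f{\left(m,v \right)} = -4$ ($f{\left(m,v \right)} = \left(-5 + 4^{2} - 16\right) - -1 = \left(-5 + 16 - 16\right) + 1 = -5 + 1 = -4$)
$14 f{\left(K{\left(-3 \right)},-4 \right)} \left(-8\right) = 14 \left(-4\right) \left(-8\right) = \left(-56\right) \left(-8\right) = 448$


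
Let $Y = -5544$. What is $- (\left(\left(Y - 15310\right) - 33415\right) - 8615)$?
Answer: $62884$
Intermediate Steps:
$- (\left(\left(Y - 15310\right) - 33415\right) - 8615) = - (\left(\left(-5544 - 15310\right) - 33415\right) - 8615) = - (\left(-20854 - 33415\right) - 8615) = - (-54269 - 8615) = \left(-1\right) \left(-62884\right) = 62884$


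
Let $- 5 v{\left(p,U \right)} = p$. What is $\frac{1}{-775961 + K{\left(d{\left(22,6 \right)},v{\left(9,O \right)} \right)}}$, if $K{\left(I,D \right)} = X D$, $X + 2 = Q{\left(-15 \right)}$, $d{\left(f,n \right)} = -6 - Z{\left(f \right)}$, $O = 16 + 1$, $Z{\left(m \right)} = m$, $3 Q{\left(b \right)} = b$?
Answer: $- \frac{5}{3879742} \approx -1.2887 \cdot 10^{-6}$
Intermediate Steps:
$Q{\left(b \right)} = \frac{b}{3}$
$O = 17$
$v{\left(p,U \right)} = - \frac{p}{5}$
$d{\left(f,n \right)} = -6 - f$
$X = -7$ ($X = -2 + \frac{1}{3} \left(-15\right) = -2 - 5 = -7$)
$K{\left(I,D \right)} = - 7 D$
$\frac{1}{-775961 + K{\left(d{\left(22,6 \right)},v{\left(9,O \right)} \right)}} = \frac{1}{-775961 - 7 \left(\left(- \frac{1}{5}\right) 9\right)} = \frac{1}{-775961 - - \frac{63}{5}} = \frac{1}{-775961 + \frac{63}{5}} = \frac{1}{- \frac{3879742}{5}} = - \frac{5}{3879742}$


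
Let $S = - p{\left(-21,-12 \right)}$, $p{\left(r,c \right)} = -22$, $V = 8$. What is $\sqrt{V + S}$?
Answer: $\sqrt{30} \approx 5.4772$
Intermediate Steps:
$S = 22$ ($S = \left(-1\right) \left(-22\right) = 22$)
$\sqrt{V + S} = \sqrt{8 + 22} = \sqrt{30}$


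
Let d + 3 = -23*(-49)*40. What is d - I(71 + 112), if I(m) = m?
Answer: 44894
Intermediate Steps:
d = 45077 (d = -3 - 23*(-49)*40 = -3 + 1127*40 = -3 + 45080 = 45077)
d - I(71 + 112) = 45077 - (71 + 112) = 45077 - 1*183 = 45077 - 183 = 44894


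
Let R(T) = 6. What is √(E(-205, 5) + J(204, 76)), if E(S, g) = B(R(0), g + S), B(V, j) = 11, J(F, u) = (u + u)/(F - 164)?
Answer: √370/5 ≈ 3.8471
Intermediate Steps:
J(F, u) = 2*u/(-164 + F) (J(F, u) = (2*u)/(-164 + F) = 2*u/(-164 + F))
E(S, g) = 11
√(E(-205, 5) + J(204, 76)) = √(11 + 2*76/(-164 + 204)) = √(11 + 2*76/40) = √(11 + 2*76*(1/40)) = √(11 + 19/5) = √(74/5) = √370/5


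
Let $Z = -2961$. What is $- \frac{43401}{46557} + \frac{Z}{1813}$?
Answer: $- \frac{1473070}{574203} \approx -2.5654$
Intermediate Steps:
$- \frac{43401}{46557} + \frac{Z}{1813} = - \frac{43401}{46557} - \frac{2961}{1813} = \left(-43401\right) \frac{1}{46557} - \frac{423}{259} = - \frac{14467}{15519} - \frac{423}{259} = - \frac{1473070}{574203}$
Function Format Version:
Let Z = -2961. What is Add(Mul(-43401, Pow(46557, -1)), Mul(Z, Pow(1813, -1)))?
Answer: Rational(-1473070, 574203) ≈ -2.5654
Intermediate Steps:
Add(Mul(-43401, Pow(46557, -1)), Mul(Z, Pow(1813, -1))) = Add(Mul(-43401, Pow(46557, -1)), Mul(-2961, Pow(1813, -1))) = Add(Mul(-43401, Rational(1, 46557)), Mul(-2961, Rational(1, 1813))) = Add(Rational(-14467, 15519), Rational(-423, 259)) = Rational(-1473070, 574203)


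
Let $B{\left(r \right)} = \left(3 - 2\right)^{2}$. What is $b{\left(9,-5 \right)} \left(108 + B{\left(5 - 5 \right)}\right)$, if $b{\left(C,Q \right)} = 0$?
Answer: $0$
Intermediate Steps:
$B{\left(r \right)} = 1$ ($B{\left(r \right)} = 1^{2} = 1$)
$b{\left(9,-5 \right)} \left(108 + B{\left(5 - 5 \right)}\right) = 0 \left(108 + 1\right) = 0 \cdot 109 = 0$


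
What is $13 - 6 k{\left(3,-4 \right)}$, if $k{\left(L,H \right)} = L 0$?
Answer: $13$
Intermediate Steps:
$k{\left(L,H \right)} = 0$
$13 - 6 k{\left(3,-4 \right)} = 13 - 0 = 13 + 0 = 13$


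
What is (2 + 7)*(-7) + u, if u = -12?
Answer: -75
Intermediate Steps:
(2 + 7)*(-7) + u = (2 + 7)*(-7) - 12 = 9*(-7) - 12 = -63 - 12 = -75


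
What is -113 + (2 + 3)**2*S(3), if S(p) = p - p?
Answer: -113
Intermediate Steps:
S(p) = 0
-113 + (2 + 3)**2*S(3) = -113 + (2 + 3)**2*0 = -113 + 5**2*0 = -113 + 25*0 = -113 + 0 = -113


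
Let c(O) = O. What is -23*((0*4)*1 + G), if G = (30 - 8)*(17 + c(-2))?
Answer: -7590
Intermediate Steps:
G = 330 (G = (30 - 8)*(17 - 2) = 22*15 = 330)
-23*((0*4)*1 + G) = -23*((0*4)*1 + 330) = -23*(0*1 + 330) = -23*(0 + 330) = -23*330 = -7590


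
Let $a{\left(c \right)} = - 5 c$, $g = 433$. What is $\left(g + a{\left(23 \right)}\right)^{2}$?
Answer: $101124$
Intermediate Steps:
$\left(g + a{\left(23 \right)}\right)^{2} = \left(433 - 115\right)^{2} = 318^{2} = 101124$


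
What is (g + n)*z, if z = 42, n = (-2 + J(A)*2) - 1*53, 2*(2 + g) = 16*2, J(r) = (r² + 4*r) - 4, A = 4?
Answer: 630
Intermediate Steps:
J(r) = -4 + r² + 4*r
g = 14 (g = -2 + (16*2)/2 = -2 + (½)*32 = -2 + 16 = 14)
n = 1 (n = (-2 + (-4 + 4² + 4*4)*2) - 1*53 = (-2 + (-4 + 16 + 16)*2) - 53 = (-2 + 28*2) - 53 = (-2 + 56) - 53 = 54 - 53 = 1)
(g + n)*z = (14 + 1)*42 = 15*42 = 630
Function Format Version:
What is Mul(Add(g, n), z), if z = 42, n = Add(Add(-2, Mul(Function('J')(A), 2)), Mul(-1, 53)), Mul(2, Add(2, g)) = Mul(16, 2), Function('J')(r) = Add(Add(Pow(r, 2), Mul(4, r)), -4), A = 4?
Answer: 630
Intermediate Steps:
Function('J')(r) = Add(-4, Pow(r, 2), Mul(4, r))
g = 14 (g = Add(-2, Mul(Rational(1, 2), Mul(16, 2))) = Add(-2, Mul(Rational(1, 2), 32)) = Add(-2, 16) = 14)
n = 1 (n = Add(Add(-2, Mul(Add(-4, Pow(4, 2), Mul(4, 4)), 2)), Mul(-1, 53)) = Add(Add(-2, Mul(Add(-4, 16, 16), 2)), -53) = Add(Add(-2, Mul(28, 2)), -53) = Add(Add(-2, 56), -53) = Add(54, -53) = 1)
Mul(Add(g, n), z) = Mul(Add(14, 1), 42) = Mul(15, 42) = 630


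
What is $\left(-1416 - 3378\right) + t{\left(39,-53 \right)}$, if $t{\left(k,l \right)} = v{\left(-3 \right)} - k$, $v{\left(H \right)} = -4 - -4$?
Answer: $-4833$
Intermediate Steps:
$v{\left(H \right)} = 0$ ($v{\left(H \right)} = -4 + 4 = 0$)
$t{\left(k,l \right)} = - k$ ($t{\left(k,l \right)} = 0 - k = - k$)
$\left(-1416 - 3378\right) + t{\left(39,-53 \right)} = \left(-1416 - 3378\right) - 39 = -4794 - 39 = -4833$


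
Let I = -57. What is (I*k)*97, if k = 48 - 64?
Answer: 88464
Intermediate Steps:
k = -16
(I*k)*97 = -57*(-16)*97 = 912*97 = 88464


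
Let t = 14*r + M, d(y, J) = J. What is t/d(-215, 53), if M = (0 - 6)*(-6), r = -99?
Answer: -1350/53 ≈ -25.472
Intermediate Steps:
M = 36 (M = -6*(-6) = 36)
t = -1350 (t = 14*(-99) + 36 = -1386 + 36 = -1350)
t/d(-215, 53) = -1350/53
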